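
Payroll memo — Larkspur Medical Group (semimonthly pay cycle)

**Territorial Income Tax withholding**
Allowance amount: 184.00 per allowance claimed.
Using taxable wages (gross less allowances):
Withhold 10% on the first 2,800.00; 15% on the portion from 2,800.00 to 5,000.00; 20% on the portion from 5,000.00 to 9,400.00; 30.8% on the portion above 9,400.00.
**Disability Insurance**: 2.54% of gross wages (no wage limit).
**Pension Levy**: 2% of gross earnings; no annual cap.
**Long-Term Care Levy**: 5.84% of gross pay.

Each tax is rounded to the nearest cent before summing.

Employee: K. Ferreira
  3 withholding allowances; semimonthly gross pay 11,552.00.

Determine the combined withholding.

3,181.90

Territorial Income Tax: taxable = 11,552.00 − 3×184.00 = 11,000.00
  1,490.00 + 30.8% × (11,000.00 − 9,400.00) = 1,490.00 + 30.8% × 1,600.00 = 1,982.80
Disability Insurance: 2.54% × 11,552.00 = 293.42
Pension Levy: 2% × 11,552.00 = 231.04
Long-Term Care Levy: 5.84% × 11,552.00 = 674.64
Total: 1,982.80 + 293.42 + 231.04 + 674.64 = 3,181.90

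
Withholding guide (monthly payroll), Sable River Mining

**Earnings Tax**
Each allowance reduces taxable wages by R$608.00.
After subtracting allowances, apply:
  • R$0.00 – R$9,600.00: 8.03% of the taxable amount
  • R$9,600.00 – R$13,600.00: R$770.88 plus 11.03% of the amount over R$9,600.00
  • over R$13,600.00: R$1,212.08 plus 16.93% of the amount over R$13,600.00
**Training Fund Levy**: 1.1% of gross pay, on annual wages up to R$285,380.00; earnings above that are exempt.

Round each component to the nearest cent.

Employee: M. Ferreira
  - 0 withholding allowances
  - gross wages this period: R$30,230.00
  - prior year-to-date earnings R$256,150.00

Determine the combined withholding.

Earnings Tax: taxable = R$30,230.00
  R$1,212.08 + 16.93% × (R$30,230.00 − R$13,600.00) = R$1,212.08 + 16.93% × R$16,630.00 = R$4,027.54
Training Fund Levy: cap R$285,380.00 − YTD R$256,150.00 = R$29,230.00 subject; 1.1% × R$29,230.00 = R$321.53
Total: R$4,027.54 + R$321.53 = R$4,349.07

R$4,349.07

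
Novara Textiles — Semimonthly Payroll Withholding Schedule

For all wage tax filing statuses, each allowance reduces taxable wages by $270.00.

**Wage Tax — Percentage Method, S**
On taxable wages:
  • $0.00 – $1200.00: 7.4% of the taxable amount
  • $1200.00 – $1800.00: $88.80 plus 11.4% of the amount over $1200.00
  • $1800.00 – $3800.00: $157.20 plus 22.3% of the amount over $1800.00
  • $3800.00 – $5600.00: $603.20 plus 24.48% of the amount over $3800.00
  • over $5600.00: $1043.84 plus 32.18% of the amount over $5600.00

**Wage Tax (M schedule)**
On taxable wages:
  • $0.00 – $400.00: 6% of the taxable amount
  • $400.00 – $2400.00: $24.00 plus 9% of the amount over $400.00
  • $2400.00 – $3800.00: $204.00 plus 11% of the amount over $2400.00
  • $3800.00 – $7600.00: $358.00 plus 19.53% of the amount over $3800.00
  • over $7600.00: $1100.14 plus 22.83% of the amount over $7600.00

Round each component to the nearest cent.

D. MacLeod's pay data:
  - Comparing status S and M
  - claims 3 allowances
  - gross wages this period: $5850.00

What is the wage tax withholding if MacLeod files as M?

Wage Tax (M): taxable = $5850.00 − 3×$270.00 = $5040.00
  $358.00 + 19.53% × ($5040.00 − $3800.00) = $358.00 + 19.53% × $1240.00 = $600.17

$600.17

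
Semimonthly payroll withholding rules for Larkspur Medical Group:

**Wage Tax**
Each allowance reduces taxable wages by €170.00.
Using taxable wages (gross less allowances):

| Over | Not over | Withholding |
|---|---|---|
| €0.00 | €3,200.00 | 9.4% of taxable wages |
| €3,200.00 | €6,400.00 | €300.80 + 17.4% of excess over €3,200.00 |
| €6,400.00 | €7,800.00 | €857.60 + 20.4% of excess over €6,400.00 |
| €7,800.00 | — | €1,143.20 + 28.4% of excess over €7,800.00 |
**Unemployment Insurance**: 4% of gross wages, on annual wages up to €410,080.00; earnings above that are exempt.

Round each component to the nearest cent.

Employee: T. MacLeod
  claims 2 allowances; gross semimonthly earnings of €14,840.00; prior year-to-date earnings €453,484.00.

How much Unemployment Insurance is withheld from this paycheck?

Unemployment Insurance: YTD €453,484.00 ≥ cap €410,080.00 → €0.00

€0.00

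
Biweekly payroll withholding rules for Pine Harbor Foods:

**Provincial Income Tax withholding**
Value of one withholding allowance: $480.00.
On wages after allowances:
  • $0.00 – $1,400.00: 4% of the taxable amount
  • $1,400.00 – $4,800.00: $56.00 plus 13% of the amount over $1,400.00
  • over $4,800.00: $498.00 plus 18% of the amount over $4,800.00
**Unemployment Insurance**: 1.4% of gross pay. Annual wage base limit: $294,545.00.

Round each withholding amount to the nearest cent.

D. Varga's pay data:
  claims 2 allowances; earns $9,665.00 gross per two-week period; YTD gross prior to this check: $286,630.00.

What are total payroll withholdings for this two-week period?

$1,311.71

Provincial Income Tax: taxable = $9,665.00 − 2×$480.00 = $8,705.00
  $498.00 + 18% × ($8,705.00 − $4,800.00) = $498.00 + 18% × $3,905.00 = $1,200.90
Unemployment Insurance: cap $294,545.00 − YTD $286,630.00 = $7,915.00 subject; 1.4% × $7,915.00 = $110.81
Total: $1,200.90 + $110.81 = $1,311.71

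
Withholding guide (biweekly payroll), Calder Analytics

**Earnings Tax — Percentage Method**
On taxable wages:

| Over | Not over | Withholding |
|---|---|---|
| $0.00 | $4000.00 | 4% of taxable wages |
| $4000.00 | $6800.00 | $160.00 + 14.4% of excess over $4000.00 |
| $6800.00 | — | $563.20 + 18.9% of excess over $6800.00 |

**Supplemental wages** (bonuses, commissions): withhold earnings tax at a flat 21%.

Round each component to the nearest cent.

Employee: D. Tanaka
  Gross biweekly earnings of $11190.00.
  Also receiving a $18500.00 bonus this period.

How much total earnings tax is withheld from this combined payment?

$5277.91

Earnings Tax: taxable = $11190.00
  $563.20 + 18.9% × ($11190.00 − $6800.00) = $563.20 + 18.9% × $4390.00 = $1392.91
Supplemental (21% flat on bonus): 21% × $18500.00 = $3885.00
Total earnings tax: $1392.91 + $3885.00 = $5277.91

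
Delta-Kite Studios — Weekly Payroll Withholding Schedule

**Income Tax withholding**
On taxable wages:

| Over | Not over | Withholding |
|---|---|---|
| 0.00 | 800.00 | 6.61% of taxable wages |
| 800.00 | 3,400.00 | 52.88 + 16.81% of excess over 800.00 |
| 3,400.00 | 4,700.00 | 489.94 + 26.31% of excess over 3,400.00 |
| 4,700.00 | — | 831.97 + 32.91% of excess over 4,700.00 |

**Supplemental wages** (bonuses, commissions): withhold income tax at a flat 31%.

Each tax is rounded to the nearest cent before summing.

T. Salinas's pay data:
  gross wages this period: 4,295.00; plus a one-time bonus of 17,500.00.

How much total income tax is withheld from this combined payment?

6,150.41

Income Tax: taxable = 4,295.00
  489.94 + 26.31% × (4,295.00 − 3,400.00) = 489.94 + 26.31% × 895.00 = 725.41
Supplemental (31% flat on bonus): 31% × 17,500.00 = 5,425.00
Total income tax: 725.41 + 5,425.00 = 6,150.41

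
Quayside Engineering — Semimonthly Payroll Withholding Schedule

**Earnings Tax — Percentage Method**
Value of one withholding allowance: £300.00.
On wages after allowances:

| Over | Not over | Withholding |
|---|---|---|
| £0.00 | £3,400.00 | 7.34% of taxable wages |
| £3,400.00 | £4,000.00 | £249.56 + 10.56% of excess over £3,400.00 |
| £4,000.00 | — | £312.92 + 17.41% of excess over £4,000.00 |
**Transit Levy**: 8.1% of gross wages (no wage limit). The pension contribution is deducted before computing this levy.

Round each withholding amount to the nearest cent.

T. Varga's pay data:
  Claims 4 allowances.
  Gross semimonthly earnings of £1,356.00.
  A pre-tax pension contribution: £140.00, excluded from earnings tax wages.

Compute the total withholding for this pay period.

£99.67

Earnings Tax: taxable = £1,356.00 − £140.00 − 4×£300.00 = £16.00
  7.34% × £16.00 = £1.17
Transit Levy: 8.1% × £1,216.00 = £98.50
Total: £1.17 + £98.50 = £99.67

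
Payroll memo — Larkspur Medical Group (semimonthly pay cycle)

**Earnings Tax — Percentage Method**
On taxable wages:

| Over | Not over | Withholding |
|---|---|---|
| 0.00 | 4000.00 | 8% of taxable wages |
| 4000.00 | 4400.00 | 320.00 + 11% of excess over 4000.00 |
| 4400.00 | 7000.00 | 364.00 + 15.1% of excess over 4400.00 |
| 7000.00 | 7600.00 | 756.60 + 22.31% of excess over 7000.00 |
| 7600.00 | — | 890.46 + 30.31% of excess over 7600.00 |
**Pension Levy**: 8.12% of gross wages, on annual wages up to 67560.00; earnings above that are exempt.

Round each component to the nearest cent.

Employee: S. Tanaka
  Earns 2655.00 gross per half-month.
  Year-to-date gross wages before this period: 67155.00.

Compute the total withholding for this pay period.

245.29

Earnings Tax: taxable = 2655.00
  8% × 2655.00 = 212.40
Pension Levy: cap 67560.00 − YTD 67155.00 = 405.00 subject; 8.12% × 405.00 = 32.89
Total: 212.40 + 32.89 = 245.29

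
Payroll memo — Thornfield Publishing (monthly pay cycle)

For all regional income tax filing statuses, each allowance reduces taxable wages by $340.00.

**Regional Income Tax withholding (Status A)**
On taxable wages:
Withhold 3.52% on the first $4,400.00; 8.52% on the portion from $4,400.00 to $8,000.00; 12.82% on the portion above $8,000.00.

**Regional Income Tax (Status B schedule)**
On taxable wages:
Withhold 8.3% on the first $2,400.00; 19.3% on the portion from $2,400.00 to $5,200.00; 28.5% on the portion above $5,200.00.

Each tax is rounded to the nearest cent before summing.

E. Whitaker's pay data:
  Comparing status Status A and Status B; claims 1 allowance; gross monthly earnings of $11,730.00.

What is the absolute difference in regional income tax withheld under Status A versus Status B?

$1,607.55

Regional Income Tax (Status A): taxable = $11,730.00 − 1×$340.00 = $11,390.00
  $461.60 + 12.82% × ($11,390.00 − $8,000.00) = $461.60 + 12.82% × $3,390.00 = $896.20
Regional Income Tax (Status B): taxable = $11,730.00 − 1×$340.00 = $11,390.00
  $739.60 + 28.5% × ($11,390.00 − $5,200.00) = $739.60 + 28.5% × $6,190.00 = $2,503.75
Difference: |$896.20 − $2,503.75| = $1,607.55 (higher under Status B)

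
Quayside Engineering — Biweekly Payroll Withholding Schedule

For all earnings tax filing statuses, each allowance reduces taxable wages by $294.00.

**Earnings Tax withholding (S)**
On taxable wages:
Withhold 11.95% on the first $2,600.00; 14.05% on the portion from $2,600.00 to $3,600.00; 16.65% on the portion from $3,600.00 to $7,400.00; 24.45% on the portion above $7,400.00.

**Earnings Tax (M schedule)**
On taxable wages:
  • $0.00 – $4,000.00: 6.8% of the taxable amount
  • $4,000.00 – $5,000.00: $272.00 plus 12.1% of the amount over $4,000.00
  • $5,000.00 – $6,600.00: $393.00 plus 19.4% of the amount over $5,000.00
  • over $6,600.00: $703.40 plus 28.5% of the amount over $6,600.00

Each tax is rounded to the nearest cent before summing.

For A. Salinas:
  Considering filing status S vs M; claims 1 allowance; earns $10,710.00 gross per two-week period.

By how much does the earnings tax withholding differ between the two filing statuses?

$30.35

Earnings Tax (S): taxable = $10,710.00 − 1×$294.00 = $10,416.00
  $1,083.90 + 24.45% × ($10,416.00 − $7,400.00) = $1,083.90 + 24.45% × $3,016.00 = $1,821.31
Earnings Tax (M): taxable = $10,710.00 − 1×$294.00 = $10,416.00
  $703.40 + 28.5% × ($10,416.00 − $6,600.00) = $703.40 + 28.5% × $3,816.00 = $1,790.96
Difference: |$1,821.31 − $1,790.96| = $30.35 (higher under S)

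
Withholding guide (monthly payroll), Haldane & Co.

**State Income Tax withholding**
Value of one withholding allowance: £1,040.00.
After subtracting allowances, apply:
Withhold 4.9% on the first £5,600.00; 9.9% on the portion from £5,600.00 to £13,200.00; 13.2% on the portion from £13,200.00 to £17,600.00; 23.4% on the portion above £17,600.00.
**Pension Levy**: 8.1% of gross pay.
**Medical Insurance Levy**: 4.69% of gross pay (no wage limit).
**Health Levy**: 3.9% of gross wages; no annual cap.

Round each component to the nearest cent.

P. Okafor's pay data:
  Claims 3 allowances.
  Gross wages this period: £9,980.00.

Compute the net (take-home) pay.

State Income Tax: taxable = £9,980.00 − 3×£1,040.00 = £6,860.00
  £274.40 + 9.9% × (£6,860.00 − £5,600.00) = £274.40 + 9.9% × £1,260.00 = £399.14
Pension Levy: 8.1% × £9,980.00 = £808.38
Medical Insurance Levy: 4.69% × £9,980.00 = £468.06
Health Levy: 3.9% × £9,980.00 = £389.22
Total withheld: £399.14 + £808.38 + £468.06 + £389.22 = £2,064.80
Net pay: £9,980.00 − £2,064.80 = £7,915.20

£7,915.20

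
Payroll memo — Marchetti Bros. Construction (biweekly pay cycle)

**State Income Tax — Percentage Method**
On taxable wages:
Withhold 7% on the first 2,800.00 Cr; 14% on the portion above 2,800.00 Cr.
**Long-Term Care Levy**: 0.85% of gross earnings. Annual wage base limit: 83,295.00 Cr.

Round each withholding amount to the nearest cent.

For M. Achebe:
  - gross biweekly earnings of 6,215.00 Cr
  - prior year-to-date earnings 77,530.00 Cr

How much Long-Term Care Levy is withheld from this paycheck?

49.00 Cr

Long-Term Care Levy: cap 83,295.00 Cr − YTD 77,530.00 Cr = 5,765.00 Cr subject; 0.85% × 5,765.00 Cr = 49.00 Cr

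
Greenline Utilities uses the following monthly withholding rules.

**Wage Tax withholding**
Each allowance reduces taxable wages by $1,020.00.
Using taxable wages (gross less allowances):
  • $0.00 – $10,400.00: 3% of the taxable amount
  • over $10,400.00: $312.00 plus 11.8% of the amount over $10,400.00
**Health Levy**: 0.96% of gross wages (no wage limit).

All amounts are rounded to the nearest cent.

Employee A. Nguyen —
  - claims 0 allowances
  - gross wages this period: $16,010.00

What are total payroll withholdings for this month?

$1,127.68

Wage Tax: taxable = $16,010.00
  $312.00 + 11.8% × ($16,010.00 − $10,400.00) = $312.00 + 11.8% × $5,610.00 = $973.98
Health Levy: 0.96% × $16,010.00 = $153.70
Total: $973.98 + $153.70 = $1,127.68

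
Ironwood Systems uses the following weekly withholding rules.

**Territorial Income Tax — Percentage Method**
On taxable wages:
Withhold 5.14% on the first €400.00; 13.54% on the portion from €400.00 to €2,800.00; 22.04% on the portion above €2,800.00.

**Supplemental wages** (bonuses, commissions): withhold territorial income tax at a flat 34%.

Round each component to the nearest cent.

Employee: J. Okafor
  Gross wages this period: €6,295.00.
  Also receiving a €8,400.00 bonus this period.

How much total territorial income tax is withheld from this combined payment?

Territorial Income Tax: taxable = €6,295.00
  €345.52 + 22.04% × (€6,295.00 − €2,800.00) = €345.52 + 22.04% × €3,495.00 = €1,115.82
Supplemental (34% flat on bonus): 34% × €8,400.00 = €2,856.00
Total territorial income tax: €1,115.82 + €2,856.00 = €3,971.82

€3,971.82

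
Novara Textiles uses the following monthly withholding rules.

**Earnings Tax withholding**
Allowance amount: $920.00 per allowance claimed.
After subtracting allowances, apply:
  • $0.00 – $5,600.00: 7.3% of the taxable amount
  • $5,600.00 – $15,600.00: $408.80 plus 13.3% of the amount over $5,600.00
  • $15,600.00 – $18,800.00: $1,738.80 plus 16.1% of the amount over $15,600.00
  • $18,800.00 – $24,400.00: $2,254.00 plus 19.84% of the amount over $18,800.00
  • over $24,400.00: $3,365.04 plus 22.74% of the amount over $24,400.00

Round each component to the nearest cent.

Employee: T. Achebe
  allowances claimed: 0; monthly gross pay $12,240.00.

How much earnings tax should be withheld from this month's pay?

$1,291.92

Earnings Tax: taxable = $12,240.00
  $408.80 + 13.3% × ($12,240.00 − $5,600.00) = $408.80 + 13.3% × $6,640.00 = $1,291.92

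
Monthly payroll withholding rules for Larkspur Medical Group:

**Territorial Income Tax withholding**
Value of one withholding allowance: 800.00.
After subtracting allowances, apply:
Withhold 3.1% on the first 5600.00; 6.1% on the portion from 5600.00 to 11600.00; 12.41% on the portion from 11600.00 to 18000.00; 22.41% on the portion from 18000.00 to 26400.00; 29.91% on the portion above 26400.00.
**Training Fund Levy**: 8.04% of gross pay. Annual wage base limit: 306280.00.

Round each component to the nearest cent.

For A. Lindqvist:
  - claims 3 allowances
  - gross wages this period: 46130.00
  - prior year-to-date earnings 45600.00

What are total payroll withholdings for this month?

Territorial Income Tax: taxable = 46130.00 − 3×800.00 = 43730.00
  3216.28 + 29.91% × (43730.00 − 26400.00) = 3216.28 + 29.91% × 17330.00 = 8399.68
Training Fund Levy: 8.04% × 46130.00 = 3708.85
Total: 8399.68 + 3708.85 = 12108.53

12108.53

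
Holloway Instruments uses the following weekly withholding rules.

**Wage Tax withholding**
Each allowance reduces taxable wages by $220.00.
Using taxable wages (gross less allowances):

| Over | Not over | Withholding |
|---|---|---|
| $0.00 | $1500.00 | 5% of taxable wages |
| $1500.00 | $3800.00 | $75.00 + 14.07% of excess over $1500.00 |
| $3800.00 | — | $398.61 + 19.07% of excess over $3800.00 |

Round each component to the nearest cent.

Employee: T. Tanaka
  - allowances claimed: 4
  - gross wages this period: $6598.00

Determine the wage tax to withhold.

$764.37

Wage Tax: taxable = $6598.00 − 4×$220.00 = $5718.00
  $398.61 + 19.07% × ($5718.00 − $3800.00) = $398.61 + 19.07% × $1918.00 = $764.37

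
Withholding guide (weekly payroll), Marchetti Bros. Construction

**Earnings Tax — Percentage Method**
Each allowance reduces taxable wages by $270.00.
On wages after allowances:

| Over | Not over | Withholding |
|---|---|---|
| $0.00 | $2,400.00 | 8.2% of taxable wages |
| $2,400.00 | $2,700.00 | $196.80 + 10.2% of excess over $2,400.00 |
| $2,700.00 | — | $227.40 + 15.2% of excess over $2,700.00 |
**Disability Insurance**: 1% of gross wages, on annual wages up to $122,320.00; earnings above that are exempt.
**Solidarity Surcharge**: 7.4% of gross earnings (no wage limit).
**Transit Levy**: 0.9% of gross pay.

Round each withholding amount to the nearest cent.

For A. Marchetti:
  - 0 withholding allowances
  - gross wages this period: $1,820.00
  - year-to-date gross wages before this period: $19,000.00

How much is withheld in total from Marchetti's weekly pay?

$318.50

Earnings Tax: taxable = $1,820.00
  8.2% × $1,820.00 = $149.24
Disability Insurance: 1% × $1,820.00 = $18.20
Solidarity Surcharge: 7.4% × $1,820.00 = $134.68
Transit Levy: 0.9% × $1,820.00 = $16.38
Total: $149.24 + $18.20 + $134.68 + $16.38 = $318.50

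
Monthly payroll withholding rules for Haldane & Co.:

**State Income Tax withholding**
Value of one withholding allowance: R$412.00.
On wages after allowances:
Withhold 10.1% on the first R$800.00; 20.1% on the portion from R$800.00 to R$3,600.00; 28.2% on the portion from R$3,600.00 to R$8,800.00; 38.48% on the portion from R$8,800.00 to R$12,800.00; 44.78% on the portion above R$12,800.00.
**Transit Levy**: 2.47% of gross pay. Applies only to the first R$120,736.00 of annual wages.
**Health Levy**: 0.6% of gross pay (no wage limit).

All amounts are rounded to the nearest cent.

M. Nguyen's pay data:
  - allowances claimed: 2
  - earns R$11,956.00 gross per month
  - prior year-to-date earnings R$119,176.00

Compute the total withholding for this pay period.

R$3,117.62

State Income Tax: taxable = R$11,956.00 − 2×R$412.00 = R$11,132.00
  R$2,110.00 + 38.48% × (R$11,132.00 − R$8,800.00) = R$2,110.00 + 38.48% × R$2,332.00 = R$3,007.35
Transit Levy: cap R$120,736.00 − YTD R$119,176.00 = R$1,560.00 subject; 2.47% × R$1,560.00 = R$38.53
Health Levy: 0.6% × R$11,956.00 = R$71.74
Total: R$3,007.35 + R$38.53 + R$71.74 = R$3,117.62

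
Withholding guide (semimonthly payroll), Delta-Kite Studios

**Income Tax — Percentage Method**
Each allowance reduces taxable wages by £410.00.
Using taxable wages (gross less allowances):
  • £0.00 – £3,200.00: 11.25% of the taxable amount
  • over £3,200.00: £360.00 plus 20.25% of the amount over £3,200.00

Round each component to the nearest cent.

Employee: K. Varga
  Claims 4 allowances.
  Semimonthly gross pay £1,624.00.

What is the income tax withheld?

£0.00

Income Tax: taxable = £1,624.00 − 4×£410.00 = £-16.00
  Taxable ≤ 0 → £0.00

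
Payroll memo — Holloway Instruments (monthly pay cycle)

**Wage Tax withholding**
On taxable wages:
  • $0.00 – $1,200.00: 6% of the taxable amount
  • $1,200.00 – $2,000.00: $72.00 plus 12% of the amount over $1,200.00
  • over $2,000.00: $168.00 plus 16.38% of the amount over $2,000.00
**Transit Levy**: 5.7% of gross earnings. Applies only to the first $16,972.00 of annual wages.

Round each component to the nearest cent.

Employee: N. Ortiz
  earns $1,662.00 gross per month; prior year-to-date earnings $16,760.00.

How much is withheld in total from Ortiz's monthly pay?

$139.52

Wage Tax: taxable = $1,662.00
  $72.00 + 12% × ($1,662.00 − $1,200.00) = $72.00 + 12% × $462.00 = $127.44
Transit Levy: cap $16,972.00 − YTD $16,760.00 = $212.00 subject; 5.7% × $212.00 = $12.08
Total: $127.44 + $12.08 = $139.52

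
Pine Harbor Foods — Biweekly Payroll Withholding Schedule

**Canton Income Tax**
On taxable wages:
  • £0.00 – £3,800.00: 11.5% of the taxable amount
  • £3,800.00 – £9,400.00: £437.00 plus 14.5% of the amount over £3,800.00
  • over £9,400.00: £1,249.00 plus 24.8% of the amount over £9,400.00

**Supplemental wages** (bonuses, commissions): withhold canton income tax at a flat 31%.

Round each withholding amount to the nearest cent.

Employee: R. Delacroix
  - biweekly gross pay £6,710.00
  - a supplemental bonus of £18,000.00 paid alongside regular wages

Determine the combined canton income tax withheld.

£6,438.95

Canton Income Tax: taxable = £6,710.00
  £437.00 + 14.5% × (£6,710.00 − £3,800.00) = £437.00 + 14.5% × £2,910.00 = £858.95
Supplemental (31% flat on bonus): 31% × £18,000.00 = £5,580.00
Total canton income tax: £858.95 + £5,580.00 = £6,438.95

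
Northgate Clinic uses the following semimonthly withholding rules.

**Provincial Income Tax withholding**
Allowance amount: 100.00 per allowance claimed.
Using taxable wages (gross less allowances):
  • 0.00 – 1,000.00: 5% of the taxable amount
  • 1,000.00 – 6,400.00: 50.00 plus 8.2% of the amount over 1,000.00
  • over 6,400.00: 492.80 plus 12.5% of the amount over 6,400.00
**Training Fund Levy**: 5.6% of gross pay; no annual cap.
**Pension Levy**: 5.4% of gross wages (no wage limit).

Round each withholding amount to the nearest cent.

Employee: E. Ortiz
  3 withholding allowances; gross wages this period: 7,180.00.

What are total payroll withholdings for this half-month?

Provincial Income Tax: taxable = 7,180.00 − 3×100.00 = 6,880.00
  492.80 + 12.5% × (6,880.00 − 6,400.00) = 492.80 + 12.5% × 480.00 = 552.80
Training Fund Levy: 5.6% × 7,180.00 = 402.08
Pension Levy: 5.4% × 7,180.00 = 387.72
Total: 552.80 + 402.08 + 387.72 = 1,342.60

1,342.60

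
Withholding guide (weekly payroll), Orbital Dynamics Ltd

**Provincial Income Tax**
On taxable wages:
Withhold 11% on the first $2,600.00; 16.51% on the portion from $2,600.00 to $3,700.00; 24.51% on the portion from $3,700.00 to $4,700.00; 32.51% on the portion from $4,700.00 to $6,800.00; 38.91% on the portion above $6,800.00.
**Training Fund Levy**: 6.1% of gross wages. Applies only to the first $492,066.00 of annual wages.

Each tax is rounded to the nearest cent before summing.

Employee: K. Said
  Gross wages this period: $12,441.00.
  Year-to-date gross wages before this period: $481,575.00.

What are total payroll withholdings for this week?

Provincial Income Tax: taxable = $12,441.00
  $1,395.42 + 38.91% × ($12,441.00 − $6,800.00) = $1,395.42 + 38.91% × $5,641.00 = $3,590.33
Training Fund Levy: cap $492,066.00 − YTD $481,575.00 = $10,491.00 subject; 6.1% × $10,491.00 = $639.95
Total: $3,590.33 + $639.95 = $4,230.28

$4,230.28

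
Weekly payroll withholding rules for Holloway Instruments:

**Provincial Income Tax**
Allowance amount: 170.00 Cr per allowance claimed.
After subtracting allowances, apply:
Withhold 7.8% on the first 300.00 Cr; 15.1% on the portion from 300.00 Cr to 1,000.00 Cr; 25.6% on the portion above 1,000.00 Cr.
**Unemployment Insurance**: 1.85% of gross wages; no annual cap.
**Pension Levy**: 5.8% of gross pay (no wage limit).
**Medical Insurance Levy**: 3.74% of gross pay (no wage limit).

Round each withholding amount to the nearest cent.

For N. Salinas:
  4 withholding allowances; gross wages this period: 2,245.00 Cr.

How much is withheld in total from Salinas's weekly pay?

529.44 Cr

Provincial Income Tax: taxable = 2,245.00 Cr − 4×170.00 Cr = 1,565.00 Cr
  129.10 Cr + 25.6% × (1,565.00 Cr − 1,000.00 Cr) = 129.10 Cr + 25.6% × 565.00 Cr = 273.74 Cr
Unemployment Insurance: 1.85% × 2,245.00 Cr = 41.53 Cr
Pension Levy: 5.8% × 2,245.00 Cr = 130.21 Cr
Medical Insurance Levy: 3.74% × 2,245.00 Cr = 83.96 Cr
Total: 273.74 Cr + 41.53 Cr + 130.21 Cr + 83.96 Cr = 529.44 Cr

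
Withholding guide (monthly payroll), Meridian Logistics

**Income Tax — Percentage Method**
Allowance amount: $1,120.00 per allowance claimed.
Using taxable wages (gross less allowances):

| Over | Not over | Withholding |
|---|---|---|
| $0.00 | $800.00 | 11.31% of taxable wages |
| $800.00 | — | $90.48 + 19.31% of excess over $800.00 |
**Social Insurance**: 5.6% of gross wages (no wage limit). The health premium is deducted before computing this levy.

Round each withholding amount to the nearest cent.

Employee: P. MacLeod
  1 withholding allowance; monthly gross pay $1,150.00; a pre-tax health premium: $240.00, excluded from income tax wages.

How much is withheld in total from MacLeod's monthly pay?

$50.96

Income Tax: taxable = $1,150.00 − $240.00 − 1×$1,120.00 = $-210.00
  Taxable ≤ 0 → $0.00
Social Insurance: 5.6% × $910.00 = $50.96
Total: $0.00 + $50.96 = $50.96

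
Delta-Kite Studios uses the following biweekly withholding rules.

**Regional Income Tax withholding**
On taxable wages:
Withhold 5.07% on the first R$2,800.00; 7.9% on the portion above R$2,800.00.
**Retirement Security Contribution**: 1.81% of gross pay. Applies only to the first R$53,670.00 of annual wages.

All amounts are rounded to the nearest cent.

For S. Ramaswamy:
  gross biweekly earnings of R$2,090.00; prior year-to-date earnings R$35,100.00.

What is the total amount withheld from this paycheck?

R$143.79

Regional Income Tax: taxable = R$2,090.00
  5.07% × R$2,090.00 = R$105.96
Retirement Security Contribution: 1.81% × R$2,090.00 = R$37.83
Total: R$105.96 + R$37.83 = R$143.79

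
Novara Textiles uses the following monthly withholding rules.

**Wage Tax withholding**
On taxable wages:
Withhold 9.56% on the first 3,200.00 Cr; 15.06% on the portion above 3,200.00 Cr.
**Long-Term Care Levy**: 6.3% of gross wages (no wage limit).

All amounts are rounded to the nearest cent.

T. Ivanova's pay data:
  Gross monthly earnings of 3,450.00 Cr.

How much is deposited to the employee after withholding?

Wage Tax: taxable = 3,450.00 Cr
  305.92 Cr + 15.06% × (3,450.00 Cr − 3,200.00 Cr) = 305.92 Cr + 15.06% × 250.00 Cr = 343.57 Cr
Long-Term Care Levy: 6.3% × 3,450.00 Cr = 217.35 Cr
Total withheld: 343.57 Cr + 217.35 Cr = 560.92 Cr
Net pay: 3,450.00 Cr − 560.92 Cr = 2,889.08 Cr

2,889.08 Cr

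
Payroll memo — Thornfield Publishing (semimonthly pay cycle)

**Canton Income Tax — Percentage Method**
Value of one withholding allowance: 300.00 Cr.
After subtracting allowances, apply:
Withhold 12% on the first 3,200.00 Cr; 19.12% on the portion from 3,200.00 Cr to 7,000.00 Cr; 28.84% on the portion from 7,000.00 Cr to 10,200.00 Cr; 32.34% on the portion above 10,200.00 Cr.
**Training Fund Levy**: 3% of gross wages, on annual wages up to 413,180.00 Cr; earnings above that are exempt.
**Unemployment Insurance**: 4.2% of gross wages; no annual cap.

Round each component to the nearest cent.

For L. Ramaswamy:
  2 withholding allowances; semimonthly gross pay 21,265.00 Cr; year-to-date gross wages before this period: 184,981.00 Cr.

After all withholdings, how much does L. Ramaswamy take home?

Canton Income Tax: taxable = 21,265.00 Cr − 2×300.00 Cr = 20,665.00 Cr
  2,033.44 Cr + 32.34% × (20,665.00 Cr − 10,200.00 Cr) = 2,033.44 Cr + 32.34% × 10,465.00 Cr = 5,417.82 Cr
Training Fund Levy: 3% × 21,265.00 Cr = 637.95 Cr
Unemployment Insurance: 4.2% × 21,265.00 Cr = 893.13 Cr
Total withheld: 5,417.82 Cr + 637.95 Cr + 893.13 Cr = 6,948.90 Cr
Net pay: 21,265.00 Cr − 6,948.90 Cr = 14,316.10 Cr

14,316.10 Cr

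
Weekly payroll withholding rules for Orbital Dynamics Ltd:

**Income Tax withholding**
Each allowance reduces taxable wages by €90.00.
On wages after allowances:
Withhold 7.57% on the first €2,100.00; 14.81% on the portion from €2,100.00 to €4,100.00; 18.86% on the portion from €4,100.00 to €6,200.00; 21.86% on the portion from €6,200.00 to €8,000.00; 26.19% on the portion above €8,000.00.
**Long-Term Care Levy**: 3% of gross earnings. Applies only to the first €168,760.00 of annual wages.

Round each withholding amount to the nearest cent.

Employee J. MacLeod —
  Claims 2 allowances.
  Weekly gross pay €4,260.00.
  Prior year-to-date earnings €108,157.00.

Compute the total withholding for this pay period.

€580.01

Income Tax: taxable = €4,260.00 − 2×€90.00 = €4,080.00
  €158.97 + 14.81% × (€4,080.00 − €2,100.00) = €158.97 + 14.81% × €1,980.00 = €452.21
Long-Term Care Levy: 3% × €4,260.00 = €127.80
Total: €452.21 + €127.80 = €580.01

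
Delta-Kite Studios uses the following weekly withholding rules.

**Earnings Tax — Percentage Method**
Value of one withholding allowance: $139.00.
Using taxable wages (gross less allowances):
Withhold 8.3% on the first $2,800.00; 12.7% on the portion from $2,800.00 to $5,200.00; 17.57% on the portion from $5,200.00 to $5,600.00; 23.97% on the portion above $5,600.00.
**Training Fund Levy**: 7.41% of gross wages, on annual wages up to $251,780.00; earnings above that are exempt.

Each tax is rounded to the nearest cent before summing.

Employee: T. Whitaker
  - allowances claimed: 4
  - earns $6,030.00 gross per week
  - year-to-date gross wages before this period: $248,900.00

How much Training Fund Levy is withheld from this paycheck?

$213.41

Training Fund Levy: cap $251,780.00 − YTD $248,900.00 = $2,880.00 subject; 7.41% × $2,880.00 = $213.41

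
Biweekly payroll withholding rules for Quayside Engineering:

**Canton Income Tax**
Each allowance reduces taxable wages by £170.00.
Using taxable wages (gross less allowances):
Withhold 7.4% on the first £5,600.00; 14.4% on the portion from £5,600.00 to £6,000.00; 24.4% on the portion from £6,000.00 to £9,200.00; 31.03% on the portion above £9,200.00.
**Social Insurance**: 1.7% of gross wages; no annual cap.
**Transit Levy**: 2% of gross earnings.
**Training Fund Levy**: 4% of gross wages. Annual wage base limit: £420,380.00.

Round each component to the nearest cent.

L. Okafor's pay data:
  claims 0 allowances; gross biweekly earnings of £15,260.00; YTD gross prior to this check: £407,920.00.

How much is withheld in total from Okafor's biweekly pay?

Canton Income Tax: taxable = £15,260.00
  £1,252.80 + 31.03% × (£15,260.00 − £9,200.00) = £1,252.80 + 31.03% × £6,060.00 = £3,133.22
Social Insurance: 1.7% × £15,260.00 = £259.42
Transit Levy: 2% × £15,260.00 = £305.20
Training Fund Levy: cap £420,380.00 − YTD £407,920.00 = £12,460.00 subject; 4% × £12,460.00 = £498.40
Total: £3,133.22 + £259.42 + £305.20 + £498.40 = £4,196.24

£4,196.24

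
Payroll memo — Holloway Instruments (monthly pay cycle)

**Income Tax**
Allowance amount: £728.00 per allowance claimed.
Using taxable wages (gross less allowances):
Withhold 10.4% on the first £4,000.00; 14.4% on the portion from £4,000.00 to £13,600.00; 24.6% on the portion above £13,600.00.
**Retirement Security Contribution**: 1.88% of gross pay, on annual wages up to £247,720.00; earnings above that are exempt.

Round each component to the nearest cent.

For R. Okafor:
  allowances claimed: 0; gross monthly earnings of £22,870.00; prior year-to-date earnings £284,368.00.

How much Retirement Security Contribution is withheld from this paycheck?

Retirement Security Contribution: YTD £284,368.00 ≥ cap £247,720.00 → £0.00

£0.00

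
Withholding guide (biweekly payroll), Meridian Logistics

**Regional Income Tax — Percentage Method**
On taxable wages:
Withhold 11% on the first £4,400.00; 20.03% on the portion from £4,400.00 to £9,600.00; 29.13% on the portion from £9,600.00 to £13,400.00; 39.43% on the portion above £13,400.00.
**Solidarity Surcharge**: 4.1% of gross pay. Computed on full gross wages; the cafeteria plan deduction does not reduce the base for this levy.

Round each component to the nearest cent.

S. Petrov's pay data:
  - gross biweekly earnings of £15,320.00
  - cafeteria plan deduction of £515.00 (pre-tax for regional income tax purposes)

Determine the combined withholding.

£3,814.61

Regional Income Tax: taxable = £15,320.00 − £515.00 = £14,805.00
  £2,632.50 + 39.43% × (£14,805.00 − £13,400.00) = £2,632.50 + 39.43% × £1,405.00 = £3,186.49
Solidarity Surcharge: 4.1% × £15,320.00 = £628.12
Total: £3,186.49 + £628.12 = £3,814.61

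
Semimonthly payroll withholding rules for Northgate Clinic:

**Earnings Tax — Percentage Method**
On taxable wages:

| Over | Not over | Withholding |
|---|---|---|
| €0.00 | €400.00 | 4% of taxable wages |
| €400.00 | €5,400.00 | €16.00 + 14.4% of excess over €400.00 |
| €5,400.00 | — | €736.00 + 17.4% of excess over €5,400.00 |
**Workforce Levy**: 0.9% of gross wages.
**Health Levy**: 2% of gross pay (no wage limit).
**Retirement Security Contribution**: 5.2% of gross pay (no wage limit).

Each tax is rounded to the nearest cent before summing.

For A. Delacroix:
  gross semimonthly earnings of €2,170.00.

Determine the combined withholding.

€446.65

Earnings Tax: taxable = €2,170.00
  €16.00 + 14.4% × (€2,170.00 − €400.00) = €16.00 + 14.4% × €1,770.00 = €270.88
Workforce Levy: 0.9% × €2,170.00 = €19.53
Health Levy: 2% × €2,170.00 = €43.40
Retirement Security Contribution: 5.2% × €2,170.00 = €112.84
Total: €270.88 + €19.53 + €43.40 + €112.84 = €446.65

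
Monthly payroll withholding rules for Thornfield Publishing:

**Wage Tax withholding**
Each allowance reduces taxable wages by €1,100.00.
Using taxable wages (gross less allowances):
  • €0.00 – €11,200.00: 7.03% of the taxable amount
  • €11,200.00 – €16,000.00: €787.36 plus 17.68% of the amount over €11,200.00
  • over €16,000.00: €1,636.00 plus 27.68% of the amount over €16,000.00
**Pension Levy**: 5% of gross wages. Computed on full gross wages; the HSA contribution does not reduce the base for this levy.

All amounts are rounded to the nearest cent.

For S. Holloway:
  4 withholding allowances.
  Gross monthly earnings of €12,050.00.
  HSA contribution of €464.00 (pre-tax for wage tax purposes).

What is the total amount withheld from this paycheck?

€1,107.68

Wage Tax: taxable = €12,050.00 − €464.00 − 4×€1,100.00 = €7,186.00
  7.03% × €7,186.00 = €505.18
Pension Levy: 5% × €12,050.00 = €602.50
Total: €505.18 + €602.50 = €1,107.68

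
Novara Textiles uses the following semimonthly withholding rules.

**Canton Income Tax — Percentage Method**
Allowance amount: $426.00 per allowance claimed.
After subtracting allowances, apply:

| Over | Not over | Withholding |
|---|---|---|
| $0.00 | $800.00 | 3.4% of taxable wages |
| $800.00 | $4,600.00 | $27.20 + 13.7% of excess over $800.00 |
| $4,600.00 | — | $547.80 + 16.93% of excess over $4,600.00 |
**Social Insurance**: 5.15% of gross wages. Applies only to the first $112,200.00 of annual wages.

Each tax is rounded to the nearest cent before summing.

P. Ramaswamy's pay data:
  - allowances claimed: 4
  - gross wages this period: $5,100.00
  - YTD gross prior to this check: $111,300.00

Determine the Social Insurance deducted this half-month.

$46.35

Social Insurance: cap $112,200.00 − YTD $111,300.00 = $900.00 subject; 5.15% × $900.00 = $46.35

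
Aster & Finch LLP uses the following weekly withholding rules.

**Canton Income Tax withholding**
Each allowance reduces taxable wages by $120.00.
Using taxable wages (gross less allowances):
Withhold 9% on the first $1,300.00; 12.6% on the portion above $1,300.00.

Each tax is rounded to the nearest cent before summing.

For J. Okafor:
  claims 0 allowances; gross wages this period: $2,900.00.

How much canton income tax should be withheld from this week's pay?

$318.60

Canton Income Tax: taxable = $2,900.00
  $117.00 + 12.6% × ($2,900.00 − $1,300.00) = $117.00 + 12.6% × $1,600.00 = $318.60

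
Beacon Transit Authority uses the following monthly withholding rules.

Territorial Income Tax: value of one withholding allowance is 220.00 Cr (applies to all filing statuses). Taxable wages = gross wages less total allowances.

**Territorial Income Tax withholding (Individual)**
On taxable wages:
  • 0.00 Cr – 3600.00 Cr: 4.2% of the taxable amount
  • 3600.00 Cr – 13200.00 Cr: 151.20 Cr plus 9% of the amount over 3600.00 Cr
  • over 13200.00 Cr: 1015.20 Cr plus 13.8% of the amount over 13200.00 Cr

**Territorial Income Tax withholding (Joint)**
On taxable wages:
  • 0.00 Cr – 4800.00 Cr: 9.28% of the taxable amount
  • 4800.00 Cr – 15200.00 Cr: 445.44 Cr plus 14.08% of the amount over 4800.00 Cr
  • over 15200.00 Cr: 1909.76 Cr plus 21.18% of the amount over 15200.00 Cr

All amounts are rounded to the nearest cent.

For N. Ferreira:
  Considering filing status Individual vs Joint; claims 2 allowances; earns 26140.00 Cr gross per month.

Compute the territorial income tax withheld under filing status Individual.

2740.20 Cr

Territorial Income Tax (Individual): taxable = 26140.00 Cr − 2×220.00 Cr = 25700.00 Cr
  1015.20 Cr + 13.8% × (25700.00 Cr − 13200.00 Cr) = 1015.20 Cr + 13.8% × 12500.00 Cr = 2740.20 Cr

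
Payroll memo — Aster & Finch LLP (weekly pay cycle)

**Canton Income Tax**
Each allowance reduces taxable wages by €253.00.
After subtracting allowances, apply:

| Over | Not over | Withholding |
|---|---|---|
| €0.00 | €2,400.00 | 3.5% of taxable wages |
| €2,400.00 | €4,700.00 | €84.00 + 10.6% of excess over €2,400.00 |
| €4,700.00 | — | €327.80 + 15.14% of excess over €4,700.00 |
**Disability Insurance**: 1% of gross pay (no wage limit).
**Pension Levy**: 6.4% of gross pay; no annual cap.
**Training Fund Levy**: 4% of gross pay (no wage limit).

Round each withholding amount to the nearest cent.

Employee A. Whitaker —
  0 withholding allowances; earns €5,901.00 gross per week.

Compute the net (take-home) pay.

Canton Income Tax: taxable = €5,901.00
  €327.80 + 15.14% × (€5,901.00 − €4,700.00) = €327.80 + 15.14% × €1,201.00 = €509.63
Disability Insurance: 1% × €5,901.00 = €59.01
Pension Levy: 6.4% × €5,901.00 = €377.66
Training Fund Levy: 4% × €5,901.00 = €236.04
Total withheld: €509.63 + €59.01 + €377.66 + €236.04 = €1,182.34
Net pay: €5,901.00 − €1,182.34 = €4,718.66

€4,718.66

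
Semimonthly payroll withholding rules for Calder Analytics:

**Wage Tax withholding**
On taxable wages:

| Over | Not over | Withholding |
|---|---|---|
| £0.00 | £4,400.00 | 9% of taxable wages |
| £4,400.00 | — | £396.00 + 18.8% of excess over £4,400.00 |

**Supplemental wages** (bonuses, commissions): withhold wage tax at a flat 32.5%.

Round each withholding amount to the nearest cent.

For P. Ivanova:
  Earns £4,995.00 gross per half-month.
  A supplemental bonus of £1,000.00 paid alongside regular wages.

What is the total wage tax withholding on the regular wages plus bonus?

£832.86

Wage Tax: taxable = £4,995.00
  £396.00 + 18.8% × (£4,995.00 − £4,400.00) = £396.00 + 18.8% × £595.00 = £507.86
Supplemental (32.5% flat on bonus): 32.5% × £1,000.00 = £325.00
Total wage tax: £507.86 + £325.00 = £832.86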